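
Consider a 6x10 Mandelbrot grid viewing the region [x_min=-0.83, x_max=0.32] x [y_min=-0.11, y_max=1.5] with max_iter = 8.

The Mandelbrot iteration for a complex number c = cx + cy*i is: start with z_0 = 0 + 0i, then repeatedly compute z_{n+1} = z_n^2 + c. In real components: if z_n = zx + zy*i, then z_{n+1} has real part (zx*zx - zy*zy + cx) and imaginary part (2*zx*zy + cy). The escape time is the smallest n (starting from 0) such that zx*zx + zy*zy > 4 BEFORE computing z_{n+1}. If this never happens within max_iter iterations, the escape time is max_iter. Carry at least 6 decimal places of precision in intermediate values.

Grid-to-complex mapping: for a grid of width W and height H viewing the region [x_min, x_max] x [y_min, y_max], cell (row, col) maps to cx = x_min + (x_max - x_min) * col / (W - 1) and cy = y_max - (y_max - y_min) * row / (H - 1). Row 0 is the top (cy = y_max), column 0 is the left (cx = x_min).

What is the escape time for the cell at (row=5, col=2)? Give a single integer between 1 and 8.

z_0 = 0 + 0i, c = -0.3700 + 0.6056i
Iter 1: z = -0.3700 + 0.6056i, |z|^2 = 0.5036
Iter 2: z = -0.5998 + 0.1574i, |z|^2 = 0.3845
Iter 3: z = -0.0350 + 0.4167i, |z|^2 = 0.1749
Iter 4: z = -0.5424 + 0.5764i, |z|^2 = 0.6264
Iter 5: z = -0.4080 + -0.0197i, |z|^2 = 0.1668
Iter 6: z = -0.2039 + 0.6216i, |z|^2 = 0.4280
Iter 7: z = -0.7148 + 0.3520i, |z|^2 = 0.6349

Answer: 8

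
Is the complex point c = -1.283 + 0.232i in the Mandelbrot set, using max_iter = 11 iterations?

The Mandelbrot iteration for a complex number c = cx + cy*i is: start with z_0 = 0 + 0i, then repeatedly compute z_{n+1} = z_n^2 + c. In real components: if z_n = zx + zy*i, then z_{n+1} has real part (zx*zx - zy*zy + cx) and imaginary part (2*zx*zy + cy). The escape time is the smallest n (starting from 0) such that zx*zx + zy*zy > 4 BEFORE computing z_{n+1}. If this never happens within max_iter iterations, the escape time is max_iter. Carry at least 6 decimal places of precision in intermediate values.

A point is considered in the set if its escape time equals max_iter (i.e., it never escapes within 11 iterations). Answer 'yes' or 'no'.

z_0 = 0 + 0i, c = -1.2830 + 0.2320i
Iter 1: z = -1.2830 + 0.2320i, |z|^2 = 1.6999
Iter 2: z = 0.3093 + -0.3633i, |z|^2 = 0.2276
Iter 3: z = -1.3194 + 0.0073i, |z|^2 = 1.7407
Iter 4: z = 0.4576 + 0.2128i, |z|^2 = 0.2547
Iter 5: z = -1.1189 + 0.4268i, |z|^2 = 1.4339
Iter 6: z = -0.2133 + -0.7230i, |z|^2 = 0.5682
Iter 7: z = -1.7602 + 0.5404i, |z|^2 = 3.3902
Iter 8: z = 1.5232 + -1.6704i, |z|^2 = 5.1103
Escaped at iteration 8

Answer: no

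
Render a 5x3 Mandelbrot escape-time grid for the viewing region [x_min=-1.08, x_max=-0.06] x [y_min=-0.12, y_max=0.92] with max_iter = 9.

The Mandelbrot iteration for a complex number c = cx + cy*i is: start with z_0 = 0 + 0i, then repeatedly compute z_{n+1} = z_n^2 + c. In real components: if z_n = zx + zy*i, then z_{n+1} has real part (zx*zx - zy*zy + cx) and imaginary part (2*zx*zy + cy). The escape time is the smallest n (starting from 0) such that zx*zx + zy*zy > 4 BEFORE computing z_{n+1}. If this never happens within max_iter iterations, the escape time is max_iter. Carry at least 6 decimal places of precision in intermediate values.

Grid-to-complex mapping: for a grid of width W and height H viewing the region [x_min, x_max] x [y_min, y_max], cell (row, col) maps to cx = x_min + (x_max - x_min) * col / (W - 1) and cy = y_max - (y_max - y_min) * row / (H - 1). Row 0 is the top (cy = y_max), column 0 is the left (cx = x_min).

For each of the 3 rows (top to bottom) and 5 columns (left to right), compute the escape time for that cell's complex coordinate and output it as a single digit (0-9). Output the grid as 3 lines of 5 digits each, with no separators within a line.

Answer: 33459
77999
99999

Derivation:
(row=0, col=0): c = -1.0800 + 0.9200i → escape time 3
(row=0, col=1): c = -0.8250 + 0.9200i → escape time 3
(row=0, col=2): c = -0.5700 + 0.9200i → escape time 4
(row=0, col=3): c = -0.3150 + 0.9200i → escape time 5
(row=0, col=4): c = -0.0600 + 0.9200i → escape time 9
(row=1, col=0): c = -1.0800 + 0.4000i → escape time 7
(row=1, col=1): c = -0.8250 + 0.4000i → escape time 7
(row=1, col=2): c = -0.5700 + 0.4000i → escape time 9
(row=1, col=3): c = -0.3150 + 0.4000i → escape time 9
(row=1, col=4): c = -0.0600 + 0.4000i → escape time 9
(row=2, col=0): c = -1.0800 + -0.1200i → escape time 9
(row=2, col=1): c = -0.8250 + -0.1200i → escape time 9
(row=2, col=2): c = -0.5700 + -0.1200i → escape time 9
(row=2, col=3): c = -0.3150 + -0.1200i → escape time 9
(row=2, col=4): c = -0.0600 + -0.1200i → escape time 9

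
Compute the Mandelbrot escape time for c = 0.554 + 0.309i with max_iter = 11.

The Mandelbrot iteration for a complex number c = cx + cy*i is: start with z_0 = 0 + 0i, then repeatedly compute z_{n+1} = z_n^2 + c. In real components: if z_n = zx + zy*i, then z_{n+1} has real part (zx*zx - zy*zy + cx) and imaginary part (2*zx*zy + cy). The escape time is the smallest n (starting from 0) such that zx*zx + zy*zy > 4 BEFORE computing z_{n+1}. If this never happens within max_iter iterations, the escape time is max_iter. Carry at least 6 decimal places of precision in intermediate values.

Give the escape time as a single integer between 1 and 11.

z_0 = 0 + 0i, c = 0.5540 + 0.3090i
Iter 1: z = 0.5540 + 0.3090i, |z|^2 = 0.4024
Iter 2: z = 0.7654 + 0.6514i, |z|^2 = 1.0102
Iter 3: z = 0.7156 + 1.3062i, |z|^2 = 2.2182
Iter 4: z = -0.6400 + 2.1784i, |z|^2 = 5.1550
Escaped at iteration 4

Answer: 4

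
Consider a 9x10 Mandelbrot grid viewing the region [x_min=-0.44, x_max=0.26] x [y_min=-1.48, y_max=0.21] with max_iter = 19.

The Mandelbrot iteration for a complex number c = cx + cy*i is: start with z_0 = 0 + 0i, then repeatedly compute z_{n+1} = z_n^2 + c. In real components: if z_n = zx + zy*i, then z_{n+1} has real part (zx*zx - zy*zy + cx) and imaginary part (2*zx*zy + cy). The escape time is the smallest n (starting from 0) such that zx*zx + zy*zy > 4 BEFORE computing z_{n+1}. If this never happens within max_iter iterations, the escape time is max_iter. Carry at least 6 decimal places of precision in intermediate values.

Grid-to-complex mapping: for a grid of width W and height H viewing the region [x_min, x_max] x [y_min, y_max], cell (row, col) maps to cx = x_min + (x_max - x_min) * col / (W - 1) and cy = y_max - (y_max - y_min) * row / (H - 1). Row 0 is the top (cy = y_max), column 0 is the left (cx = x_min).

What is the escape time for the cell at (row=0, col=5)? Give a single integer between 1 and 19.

Answer: 19

Derivation:
z_0 = 0 + 0i, c = -0.0025 + 0.2100i
Iter 1: z = -0.0025 + 0.2100i, |z|^2 = 0.0441
Iter 2: z = -0.0466 + 0.2089i, |z|^2 = 0.0458
Iter 3: z = -0.0440 + 0.1905i, |z|^2 = 0.0382
Iter 4: z = -0.0369 + 0.1932i, |z|^2 = 0.0387
Iter 5: z = -0.0385 + 0.1958i, |z|^2 = 0.0398
Iter 6: z = -0.0393 + 0.1949i, |z|^2 = 0.0395
Iter 7: z = -0.0390 + 0.1947i, |z|^2 = 0.0394
Iter 8: z = -0.0389 + 0.1948i, |z|^2 = 0.0395
Iter 9: z = -0.0389 + 0.1949i, |z|^2 = 0.0395
Iter 10: z = -0.0389 + 0.1948i, |z|^2 = 0.0395
Iter 11: z = -0.0389 + 0.1948i, |z|^2 = 0.0395
Iter 12: z = -0.0389 + 0.1948i, |z|^2 = 0.0395
Iter 13: z = -0.0389 + 0.1948i, |z|^2 = 0.0395
Iter 14: z = -0.0389 + 0.1948i, |z|^2 = 0.0395
Iter 15: z = -0.0389 + 0.1948i, |z|^2 = 0.0395
Iter 16: z = -0.0389 + 0.1948i, |z|^2 = 0.0395
Iter 17: z = -0.0389 + 0.1948i, |z|^2 = 0.0395
Iter 18: z = -0.0389 + 0.1948i, |z|^2 = 0.0395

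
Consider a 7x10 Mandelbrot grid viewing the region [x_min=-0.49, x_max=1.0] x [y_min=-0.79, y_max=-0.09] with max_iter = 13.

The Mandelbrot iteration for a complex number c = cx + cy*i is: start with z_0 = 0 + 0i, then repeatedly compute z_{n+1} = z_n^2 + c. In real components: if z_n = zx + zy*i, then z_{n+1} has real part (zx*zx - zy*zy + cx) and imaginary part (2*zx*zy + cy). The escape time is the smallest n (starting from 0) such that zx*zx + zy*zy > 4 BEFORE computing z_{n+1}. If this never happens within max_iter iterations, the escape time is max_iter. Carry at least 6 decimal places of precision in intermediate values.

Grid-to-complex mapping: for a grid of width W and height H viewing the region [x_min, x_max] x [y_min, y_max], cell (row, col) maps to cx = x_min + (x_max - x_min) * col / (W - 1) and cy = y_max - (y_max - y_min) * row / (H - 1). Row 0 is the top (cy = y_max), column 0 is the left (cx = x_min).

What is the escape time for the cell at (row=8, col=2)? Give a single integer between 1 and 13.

Answer: 12

Derivation:
z_0 = 0 + 0i, c = 0.0067 + -0.7122i
Iter 1: z = 0.0067 + -0.7122i, |z|^2 = 0.5073
Iter 2: z = -0.5005 + -0.7217i, |z|^2 = 0.7714
Iter 3: z = -0.2637 + 0.0103i, |z|^2 = 0.0696
Iter 4: z = 0.0761 + -0.7176i, |z|^2 = 0.5208
Iter 5: z = -0.5026 + -0.8214i, |z|^2 = 0.9273
Iter 6: z = -0.4155 + 0.1134i, |z|^2 = 0.1855
Iter 7: z = 0.1664 + -0.8065i, |z|^2 = 0.6781
Iter 8: z = -0.6160 + -0.9807i, |z|^2 = 1.3412
Iter 9: z = -0.5756 + 0.4960i, |z|^2 = 0.5773
Iter 10: z = 0.0920 + -1.2832i, |z|^2 = 1.6550
Iter 11: z = -1.6314 + -0.9482i, |z|^2 = 3.5607
Iter 12: z = 1.7691 + 2.3816i, |z|^2 = 8.8020
Escaped at iteration 12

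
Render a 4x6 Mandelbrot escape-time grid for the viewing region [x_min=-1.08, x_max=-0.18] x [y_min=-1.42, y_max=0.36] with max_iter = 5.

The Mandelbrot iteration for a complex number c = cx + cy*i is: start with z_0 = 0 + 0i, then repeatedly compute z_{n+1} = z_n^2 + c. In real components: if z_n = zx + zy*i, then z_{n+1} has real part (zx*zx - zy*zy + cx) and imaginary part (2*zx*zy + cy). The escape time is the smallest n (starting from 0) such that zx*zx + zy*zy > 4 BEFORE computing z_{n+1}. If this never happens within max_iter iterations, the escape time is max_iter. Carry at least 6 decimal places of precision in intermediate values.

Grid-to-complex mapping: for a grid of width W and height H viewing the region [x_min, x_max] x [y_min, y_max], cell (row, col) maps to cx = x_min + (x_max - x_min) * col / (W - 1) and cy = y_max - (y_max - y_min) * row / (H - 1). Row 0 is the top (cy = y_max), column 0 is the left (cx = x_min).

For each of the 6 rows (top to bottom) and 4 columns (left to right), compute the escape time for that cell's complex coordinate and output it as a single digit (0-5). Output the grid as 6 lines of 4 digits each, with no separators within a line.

Answer: 5555
5555
5555
3455
3345
2222

Derivation:
(row=0, col=0): c = -1.0800 + 0.3600i → escape time 5
(row=0, col=1): c = -0.7800 + 0.3600i → escape time 5
(row=0, col=2): c = -0.4800 + 0.3600i → escape time 5
(row=0, col=3): c = -0.1800 + 0.3600i → escape time 5
(row=1, col=0): c = -1.0800 + 0.0040i → escape time 5
(row=1, col=1): c = -0.7800 + 0.0040i → escape time 5
(row=1, col=2): c = -0.4800 + 0.0040i → escape time 5
(row=1, col=3): c = -0.1800 + 0.0040i → escape time 5
(row=2, col=0): c = -1.0800 + -0.3520i → escape time 5
(row=2, col=1): c = -0.7800 + -0.3520i → escape time 5
(row=2, col=2): c = -0.4800 + -0.3520i → escape time 5
(row=2, col=3): c = -0.1800 + -0.3520i → escape time 5
(row=3, col=0): c = -1.0800 + -0.7080i → escape time 3
(row=3, col=1): c = -0.7800 + -0.7080i → escape time 4
(row=3, col=2): c = -0.4800 + -0.7080i → escape time 5
(row=3, col=3): c = -0.1800 + -0.7080i → escape time 5
(row=4, col=0): c = -1.0800 + -1.0640i → escape time 3
(row=4, col=1): c = -0.7800 + -1.0640i → escape time 3
(row=4, col=2): c = -0.4800 + -1.0640i → escape time 4
(row=4, col=3): c = -0.1800 + -1.0640i → escape time 5
(row=5, col=0): c = -1.0800 + -1.4200i → escape time 2
(row=5, col=1): c = -0.7800 + -1.4200i → escape time 2
(row=5, col=2): c = -0.4800 + -1.4200i → escape time 2
(row=5, col=3): c = -0.1800 + -1.4200i → escape time 2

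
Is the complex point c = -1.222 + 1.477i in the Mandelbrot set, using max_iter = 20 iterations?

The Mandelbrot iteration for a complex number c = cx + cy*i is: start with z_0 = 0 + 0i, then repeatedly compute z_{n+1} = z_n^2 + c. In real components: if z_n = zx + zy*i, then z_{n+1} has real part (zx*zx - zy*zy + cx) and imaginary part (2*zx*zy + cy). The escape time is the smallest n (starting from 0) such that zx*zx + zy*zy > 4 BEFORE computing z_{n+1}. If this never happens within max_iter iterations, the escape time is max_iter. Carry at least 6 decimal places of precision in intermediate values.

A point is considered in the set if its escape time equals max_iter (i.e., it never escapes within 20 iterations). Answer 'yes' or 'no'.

Answer: no

Derivation:
z_0 = 0 + 0i, c = -1.2220 + 1.4770i
Iter 1: z = -1.2220 + 1.4770i, |z|^2 = 3.6748
Iter 2: z = -1.9102 + -2.1328i, |z|^2 = 8.1978
Escaped at iteration 2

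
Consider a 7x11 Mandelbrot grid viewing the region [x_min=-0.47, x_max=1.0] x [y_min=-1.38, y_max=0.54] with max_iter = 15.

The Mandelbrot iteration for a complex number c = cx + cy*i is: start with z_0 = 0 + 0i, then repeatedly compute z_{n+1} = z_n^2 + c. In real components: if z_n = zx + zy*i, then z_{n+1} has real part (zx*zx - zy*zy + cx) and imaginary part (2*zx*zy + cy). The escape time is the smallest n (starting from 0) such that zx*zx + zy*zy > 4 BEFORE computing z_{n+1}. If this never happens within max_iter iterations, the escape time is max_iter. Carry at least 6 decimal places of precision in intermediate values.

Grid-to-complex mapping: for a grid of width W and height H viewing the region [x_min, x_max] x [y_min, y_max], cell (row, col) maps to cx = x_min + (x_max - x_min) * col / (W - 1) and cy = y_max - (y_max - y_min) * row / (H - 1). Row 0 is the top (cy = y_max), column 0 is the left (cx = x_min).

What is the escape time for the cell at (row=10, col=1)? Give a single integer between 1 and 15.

z_0 = 0 + 0i, c = -0.2250 + -1.3800i
Iter 1: z = -0.2250 + -1.3800i, |z|^2 = 1.9550
Iter 2: z = -2.0788 + -0.7590i, |z|^2 = 4.8974
Escaped at iteration 2

Answer: 2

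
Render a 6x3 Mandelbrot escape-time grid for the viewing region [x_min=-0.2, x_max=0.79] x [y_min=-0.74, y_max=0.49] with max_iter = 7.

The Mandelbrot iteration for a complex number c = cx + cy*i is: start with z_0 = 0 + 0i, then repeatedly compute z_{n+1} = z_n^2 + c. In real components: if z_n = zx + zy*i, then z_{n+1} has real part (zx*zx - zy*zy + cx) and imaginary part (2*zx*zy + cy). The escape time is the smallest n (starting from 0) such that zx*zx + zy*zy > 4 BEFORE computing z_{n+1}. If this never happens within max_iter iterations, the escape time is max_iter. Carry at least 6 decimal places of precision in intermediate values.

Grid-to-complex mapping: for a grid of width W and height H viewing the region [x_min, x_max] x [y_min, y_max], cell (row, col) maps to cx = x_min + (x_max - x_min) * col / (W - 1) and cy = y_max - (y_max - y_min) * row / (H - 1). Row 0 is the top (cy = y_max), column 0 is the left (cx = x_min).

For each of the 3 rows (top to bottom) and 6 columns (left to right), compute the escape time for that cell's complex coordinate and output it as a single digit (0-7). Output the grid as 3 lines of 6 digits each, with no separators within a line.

(row=0, col=0): c = -0.2000 + 0.4900i → escape time 7
(row=0, col=1): c = -0.0020 + 0.4900i → escape time 7
(row=0, col=2): c = 0.1960 + 0.4900i → escape time 7
(row=0, col=3): c = 0.3940 + 0.4900i → escape time 7
(row=0, col=4): c = 0.5920 + 0.4900i → escape time 4
(row=0, col=5): c = 0.7900 + 0.4900i → escape time 3
(row=1, col=0): c = -0.2000 + -0.1250i → escape time 7
(row=1, col=1): c = -0.0020 + -0.1250i → escape time 7
(row=1, col=2): c = 0.1960 + -0.1250i → escape time 7
(row=1, col=3): c = 0.3940 + -0.1250i → escape time 7
(row=1, col=4): c = 0.5920 + -0.1250i → escape time 4
(row=1, col=5): c = 0.7900 + -0.1250i → escape time 3
(row=2, col=0): c = -0.2000 + -0.7400i → escape time 7
(row=2, col=1): c = -0.0020 + -0.7400i → escape time 7
(row=2, col=2): c = 0.1960 + -0.7400i → escape time 6
(row=2, col=3): c = 0.3940 + -0.7400i → escape time 4
(row=2, col=4): c = 0.5920 + -0.7400i → escape time 3
(row=2, col=5): c = 0.7900 + -0.7400i → escape time 2

Answer: 777743
777743
776432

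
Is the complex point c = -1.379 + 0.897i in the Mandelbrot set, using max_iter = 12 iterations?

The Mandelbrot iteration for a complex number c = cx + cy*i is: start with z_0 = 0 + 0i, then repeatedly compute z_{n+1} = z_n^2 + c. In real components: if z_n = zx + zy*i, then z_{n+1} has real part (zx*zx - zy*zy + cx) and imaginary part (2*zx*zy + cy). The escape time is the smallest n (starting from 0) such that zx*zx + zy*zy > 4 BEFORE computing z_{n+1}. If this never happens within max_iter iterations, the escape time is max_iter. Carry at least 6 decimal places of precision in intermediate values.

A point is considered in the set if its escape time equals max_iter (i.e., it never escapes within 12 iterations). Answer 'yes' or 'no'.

z_0 = 0 + 0i, c = -1.3790 + 0.8970i
Iter 1: z = -1.3790 + 0.8970i, |z|^2 = 2.7062
Iter 2: z = -0.2820 + -1.5769i, |z|^2 = 2.5662
Iter 3: z = -3.7862 + 1.7863i, |z|^2 = 17.5260
Escaped at iteration 3

Answer: no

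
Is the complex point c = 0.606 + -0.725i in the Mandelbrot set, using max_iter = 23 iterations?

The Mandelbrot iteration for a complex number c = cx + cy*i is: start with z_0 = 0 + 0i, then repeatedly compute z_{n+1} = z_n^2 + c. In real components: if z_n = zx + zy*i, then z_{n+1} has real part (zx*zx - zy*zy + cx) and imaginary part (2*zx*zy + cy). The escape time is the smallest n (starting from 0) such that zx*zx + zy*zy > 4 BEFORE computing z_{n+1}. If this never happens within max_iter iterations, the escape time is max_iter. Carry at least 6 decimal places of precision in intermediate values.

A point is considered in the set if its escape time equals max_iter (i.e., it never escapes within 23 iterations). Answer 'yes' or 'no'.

Answer: no

Derivation:
z_0 = 0 + 0i, c = 0.6060 + -0.7250i
Iter 1: z = 0.6060 + -0.7250i, |z|^2 = 0.8929
Iter 2: z = 0.4476 + -1.6037i, |z|^2 = 2.7722
Iter 3: z = -1.7655 + -2.1607i, |z|^2 = 7.7855
Escaped at iteration 3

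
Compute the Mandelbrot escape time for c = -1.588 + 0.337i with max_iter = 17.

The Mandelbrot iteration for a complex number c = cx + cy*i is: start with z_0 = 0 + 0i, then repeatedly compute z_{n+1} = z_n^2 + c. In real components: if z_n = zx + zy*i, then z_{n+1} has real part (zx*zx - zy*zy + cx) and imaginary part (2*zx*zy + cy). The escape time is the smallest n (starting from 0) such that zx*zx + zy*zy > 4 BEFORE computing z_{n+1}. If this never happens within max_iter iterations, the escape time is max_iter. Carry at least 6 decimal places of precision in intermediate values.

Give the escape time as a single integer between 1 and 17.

Answer: 4

Derivation:
z_0 = 0 + 0i, c = -1.5880 + 0.3370i
Iter 1: z = -1.5880 + 0.3370i, |z|^2 = 2.6353
Iter 2: z = 0.8202 + -0.7333i, |z|^2 = 1.2104
Iter 3: z = -1.4531 + -0.8659i, |z|^2 = 2.8611
Iter 4: z = -0.2264 + 2.8534i, |z|^2 = 8.1930
Escaped at iteration 4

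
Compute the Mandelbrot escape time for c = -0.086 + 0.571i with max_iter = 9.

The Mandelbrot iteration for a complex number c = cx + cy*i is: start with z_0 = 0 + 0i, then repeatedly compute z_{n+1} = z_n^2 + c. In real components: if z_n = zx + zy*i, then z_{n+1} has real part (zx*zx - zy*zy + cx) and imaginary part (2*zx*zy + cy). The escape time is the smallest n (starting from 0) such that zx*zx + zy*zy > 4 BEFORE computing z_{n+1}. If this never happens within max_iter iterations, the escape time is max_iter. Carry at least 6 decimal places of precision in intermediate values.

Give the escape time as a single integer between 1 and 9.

z_0 = 0 + 0i, c = -0.0860 + 0.5710i
Iter 1: z = -0.0860 + 0.5710i, |z|^2 = 0.3334
Iter 2: z = -0.4046 + 0.4728i, |z|^2 = 0.3873
Iter 3: z = -0.1458 + 0.1884i, |z|^2 = 0.0567
Iter 4: z = -0.1002 + 0.5161i, |z|^2 = 0.2764
Iter 5: z = -0.3423 + 0.4675i, |z|^2 = 0.3358
Iter 6: z = -0.1874 + 0.2509i, |z|^2 = 0.0981
Iter 7: z = -0.1138 + 0.4769i, |z|^2 = 0.2404
Iter 8: z = -0.3005 + 0.4624i, |z|^2 = 0.3041

Answer: 9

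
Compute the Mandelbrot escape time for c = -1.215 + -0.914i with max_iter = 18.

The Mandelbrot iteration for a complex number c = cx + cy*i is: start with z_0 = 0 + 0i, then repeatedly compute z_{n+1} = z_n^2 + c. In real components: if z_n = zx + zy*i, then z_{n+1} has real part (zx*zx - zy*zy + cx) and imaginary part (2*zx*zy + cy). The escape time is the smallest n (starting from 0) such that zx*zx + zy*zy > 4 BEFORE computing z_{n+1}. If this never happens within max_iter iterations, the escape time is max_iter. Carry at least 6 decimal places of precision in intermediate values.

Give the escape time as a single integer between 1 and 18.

z_0 = 0 + 0i, c = -1.2150 + -0.9140i
Iter 1: z = -1.2150 + -0.9140i, |z|^2 = 2.3116
Iter 2: z = -0.5742 + 1.3070i, |z|^2 = 2.0380
Iter 3: z = -2.5936 + -2.4149i, |z|^2 = 12.5587
Escaped at iteration 3

Answer: 3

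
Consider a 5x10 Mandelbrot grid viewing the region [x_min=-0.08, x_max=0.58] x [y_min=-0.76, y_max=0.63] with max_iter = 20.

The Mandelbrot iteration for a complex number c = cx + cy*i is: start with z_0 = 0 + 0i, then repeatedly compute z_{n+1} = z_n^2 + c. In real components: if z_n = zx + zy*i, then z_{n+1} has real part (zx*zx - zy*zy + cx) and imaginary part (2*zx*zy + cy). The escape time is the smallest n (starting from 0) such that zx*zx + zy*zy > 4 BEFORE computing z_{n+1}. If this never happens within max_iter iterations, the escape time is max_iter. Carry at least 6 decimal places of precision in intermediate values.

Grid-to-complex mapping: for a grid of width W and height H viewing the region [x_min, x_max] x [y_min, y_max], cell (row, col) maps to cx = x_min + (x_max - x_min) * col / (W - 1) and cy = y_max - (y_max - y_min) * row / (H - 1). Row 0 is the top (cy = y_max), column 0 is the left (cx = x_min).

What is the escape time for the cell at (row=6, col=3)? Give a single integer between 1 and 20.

Answer: 11

Derivation:
z_0 = 0 + 0i, c = 0.4150 + -0.2967i
Iter 1: z = 0.4150 + -0.2967i, |z|^2 = 0.2602
Iter 2: z = 0.4992 + -0.5429i, |z|^2 = 0.5440
Iter 3: z = 0.3695 + -0.8387i, |z|^2 = 0.8400
Iter 4: z = -0.1519 + -0.9164i, |z|^2 = 0.8629
Iter 5: z = -0.4018 + -0.0182i, |z|^2 = 0.1617
Iter 6: z = 0.5761 + -0.2820i, |z|^2 = 0.4114
Iter 7: z = 0.6673 + -0.6216i, |z|^2 = 0.8317
Iter 8: z = 0.4739 + -1.1263i, |z|^2 = 1.4932
Iter 9: z = -0.6290 + -1.3642i, |z|^2 = 2.2567
Iter 10: z = -1.0504 + 1.4195i, |z|^2 = 3.1184
Iter 11: z = -0.4967 + -3.2788i, |z|^2 = 10.9976
Escaped at iteration 11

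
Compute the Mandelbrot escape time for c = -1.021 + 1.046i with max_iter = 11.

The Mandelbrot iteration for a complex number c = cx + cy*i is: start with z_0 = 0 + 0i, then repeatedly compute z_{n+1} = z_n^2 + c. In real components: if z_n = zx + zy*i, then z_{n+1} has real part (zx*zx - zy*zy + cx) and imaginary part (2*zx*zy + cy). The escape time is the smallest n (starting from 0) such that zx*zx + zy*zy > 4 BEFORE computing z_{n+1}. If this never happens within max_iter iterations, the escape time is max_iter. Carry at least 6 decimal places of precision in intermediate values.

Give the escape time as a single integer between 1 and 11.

Answer: 3

Derivation:
z_0 = 0 + 0i, c = -1.0210 + 1.0460i
Iter 1: z = -1.0210 + 1.0460i, |z|^2 = 2.1366
Iter 2: z = -1.0727 + -1.0899i, |z|^2 = 2.3386
Iter 3: z = -1.0583 + 3.3843i, |z|^2 = 12.5734
Escaped at iteration 3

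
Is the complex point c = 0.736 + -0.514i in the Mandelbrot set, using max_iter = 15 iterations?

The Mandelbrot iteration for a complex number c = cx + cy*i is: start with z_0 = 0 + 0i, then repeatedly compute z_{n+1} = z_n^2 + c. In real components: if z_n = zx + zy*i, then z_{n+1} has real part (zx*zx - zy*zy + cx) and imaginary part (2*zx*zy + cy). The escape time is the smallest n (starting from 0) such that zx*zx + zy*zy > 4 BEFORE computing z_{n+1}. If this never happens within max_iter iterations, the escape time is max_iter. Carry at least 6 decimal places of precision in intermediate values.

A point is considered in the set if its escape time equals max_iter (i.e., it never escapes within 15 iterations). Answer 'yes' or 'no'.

Answer: no

Derivation:
z_0 = 0 + 0i, c = 0.7360 + -0.5140i
Iter 1: z = 0.7360 + -0.5140i, |z|^2 = 0.8059
Iter 2: z = 1.0135 + -1.2706i, |z|^2 = 2.6416
Iter 3: z = 0.1487 + -3.0895i, |z|^2 = 9.5673
Escaped at iteration 3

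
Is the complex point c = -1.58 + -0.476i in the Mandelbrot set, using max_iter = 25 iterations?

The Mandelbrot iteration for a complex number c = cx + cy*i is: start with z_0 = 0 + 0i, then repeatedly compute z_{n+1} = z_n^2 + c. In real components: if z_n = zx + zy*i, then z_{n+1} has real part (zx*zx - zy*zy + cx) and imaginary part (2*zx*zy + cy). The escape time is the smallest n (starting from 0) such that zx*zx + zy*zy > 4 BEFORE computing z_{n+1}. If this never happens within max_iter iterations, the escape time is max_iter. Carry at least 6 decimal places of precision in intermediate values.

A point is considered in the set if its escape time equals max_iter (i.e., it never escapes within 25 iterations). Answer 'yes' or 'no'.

z_0 = 0 + 0i, c = -1.5800 + -0.4760i
Iter 1: z = -1.5800 + -0.4760i, |z|^2 = 2.7230
Iter 2: z = 0.6898 + 1.0282i, |z|^2 = 1.5330
Iter 3: z = -2.1613 + 0.9425i, |z|^2 = 5.5593
Escaped at iteration 3

Answer: no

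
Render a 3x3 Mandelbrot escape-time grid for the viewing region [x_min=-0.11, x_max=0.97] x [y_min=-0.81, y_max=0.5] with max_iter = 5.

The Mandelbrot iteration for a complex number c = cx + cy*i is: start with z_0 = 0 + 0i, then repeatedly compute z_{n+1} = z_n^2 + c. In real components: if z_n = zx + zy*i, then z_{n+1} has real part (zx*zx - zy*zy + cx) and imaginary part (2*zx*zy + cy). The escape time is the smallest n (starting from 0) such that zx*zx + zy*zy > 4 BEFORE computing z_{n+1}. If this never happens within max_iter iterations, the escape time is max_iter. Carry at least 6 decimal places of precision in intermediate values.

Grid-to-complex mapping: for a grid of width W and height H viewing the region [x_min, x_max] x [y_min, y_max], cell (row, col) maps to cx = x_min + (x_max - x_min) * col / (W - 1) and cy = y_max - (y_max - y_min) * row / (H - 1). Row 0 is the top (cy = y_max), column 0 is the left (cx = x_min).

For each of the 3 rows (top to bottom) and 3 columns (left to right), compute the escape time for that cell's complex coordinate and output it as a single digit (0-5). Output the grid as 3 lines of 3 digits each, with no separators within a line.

(row=0, col=0): c = -0.1100 + 0.5000i → escape time 5
(row=0, col=1): c = 0.4300 + 0.5000i → escape time 5
(row=0, col=2): c = 0.9700 + 0.5000i → escape time 2
(row=1, col=0): c = -0.1100 + -0.1550i → escape time 5
(row=1, col=1): c = 0.4300 + -0.1550i → escape time 5
(row=1, col=2): c = 0.9700 + -0.1550i → escape time 3
(row=2, col=0): c = -0.1100 + -0.8100i → escape time 5
(row=2, col=1): c = 0.4300 + -0.8100i → escape time 4
(row=2, col=2): c = 0.9700 + -0.8100i → escape time 2

Answer: 552
553
542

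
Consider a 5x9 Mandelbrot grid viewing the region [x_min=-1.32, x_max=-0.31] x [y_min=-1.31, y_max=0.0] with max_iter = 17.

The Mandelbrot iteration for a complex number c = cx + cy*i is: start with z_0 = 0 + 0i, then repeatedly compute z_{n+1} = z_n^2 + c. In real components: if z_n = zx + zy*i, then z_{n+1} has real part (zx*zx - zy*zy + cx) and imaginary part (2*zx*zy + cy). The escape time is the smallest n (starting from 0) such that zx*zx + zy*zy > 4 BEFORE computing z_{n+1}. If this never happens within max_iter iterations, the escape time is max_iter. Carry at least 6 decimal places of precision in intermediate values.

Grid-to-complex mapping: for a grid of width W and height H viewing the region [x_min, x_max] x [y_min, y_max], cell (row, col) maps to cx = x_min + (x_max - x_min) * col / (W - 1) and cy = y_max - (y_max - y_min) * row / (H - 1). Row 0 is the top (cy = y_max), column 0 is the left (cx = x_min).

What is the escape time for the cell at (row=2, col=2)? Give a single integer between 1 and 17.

Answer: 9

Derivation:
z_0 = 0 + 0i, c = -0.8150 + -0.3275i
Iter 1: z = -0.8150 + -0.3275i, |z|^2 = 0.7715
Iter 2: z = -0.2580 + 0.2063i, |z|^2 = 0.1092
Iter 3: z = -0.7910 + -0.4340i, |z|^2 = 0.8140
Iter 4: z = -0.3777 + 0.3590i, |z|^2 = 0.2715
Iter 5: z = -0.8013 + -0.5987i, |z|^2 = 1.0005
Iter 6: z = -0.5314 + 0.6319i, |z|^2 = 0.6817
Iter 7: z = -0.9320 + -0.9991i, |z|^2 = 1.8668
Iter 8: z = -0.9447 + 1.5348i, |z|^2 = 3.2481
Iter 9: z = -2.2783 + -3.2274i, |z|^2 = 15.6063
Escaped at iteration 9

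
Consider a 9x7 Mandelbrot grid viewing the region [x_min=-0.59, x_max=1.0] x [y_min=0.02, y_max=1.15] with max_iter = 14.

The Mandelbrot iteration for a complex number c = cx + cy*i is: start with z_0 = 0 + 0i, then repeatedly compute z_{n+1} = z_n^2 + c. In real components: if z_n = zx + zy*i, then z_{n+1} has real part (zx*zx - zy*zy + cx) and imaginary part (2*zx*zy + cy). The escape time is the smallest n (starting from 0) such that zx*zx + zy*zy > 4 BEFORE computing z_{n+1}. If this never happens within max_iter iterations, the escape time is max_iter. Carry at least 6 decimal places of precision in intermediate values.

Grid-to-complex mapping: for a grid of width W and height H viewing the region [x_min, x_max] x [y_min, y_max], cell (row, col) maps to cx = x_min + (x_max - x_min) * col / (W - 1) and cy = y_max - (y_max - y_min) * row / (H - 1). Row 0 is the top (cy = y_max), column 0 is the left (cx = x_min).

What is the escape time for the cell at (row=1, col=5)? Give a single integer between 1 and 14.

z_0 = 0 + 0i, c = 0.4037 + 0.9617i
Iter 1: z = 0.4037 + 0.9617i, |z|^2 = 1.0878
Iter 2: z = -0.3580 + 1.7382i, |z|^2 = 3.1496
Iter 3: z = -2.4894 + -0.2830i, |z|^2 = 6.2774
Escaped at iteration 3

Answer: 3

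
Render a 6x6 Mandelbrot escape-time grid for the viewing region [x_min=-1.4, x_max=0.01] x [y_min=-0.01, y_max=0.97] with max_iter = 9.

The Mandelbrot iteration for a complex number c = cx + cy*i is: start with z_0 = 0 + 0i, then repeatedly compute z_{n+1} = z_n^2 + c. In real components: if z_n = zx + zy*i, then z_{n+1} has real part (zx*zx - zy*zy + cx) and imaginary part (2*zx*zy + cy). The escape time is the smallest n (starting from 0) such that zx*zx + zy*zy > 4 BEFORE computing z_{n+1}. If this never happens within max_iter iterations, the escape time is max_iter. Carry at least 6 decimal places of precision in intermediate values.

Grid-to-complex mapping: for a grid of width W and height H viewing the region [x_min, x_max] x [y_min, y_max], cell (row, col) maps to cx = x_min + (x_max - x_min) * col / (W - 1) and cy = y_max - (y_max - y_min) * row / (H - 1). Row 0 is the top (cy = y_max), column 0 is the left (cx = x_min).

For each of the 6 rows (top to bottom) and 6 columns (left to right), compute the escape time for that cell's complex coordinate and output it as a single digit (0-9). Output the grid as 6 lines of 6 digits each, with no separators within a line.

(row=0, col=0): c = -1.4000 + 0.9700i → escape time 3
(row=0, col=1): c = -1.1180 + 0.9700i → escape time 3
(row=0, col=2): c = -0.8360 + 0.9700i → escape time 3
(row=0, col=3): c = -0.5540 + 0.9700i → escape time 4
(row=0, col=4): c = -0.2720 + 0.9700i → escape time 6
(row=0, col=5): c = 0.0100 + 0.9700i → escape time 6
(row=1, col=0): c = -1.4000 + 0.7740i → escape time 3
(row=1, col=1): c = -1.1180 + 0.7740i → escape time 3
(row=1, col=2): c = -0.8360 + 0.7740i → escape time 4
(row=1, col=3): c = -0.5540 + 0.7740i → escape time 5
(row=1, col=4): c = -0.2720 + 0.7740i → escape time 9
(row=1, col=5): c = 0.0100 + 0.7740i → escape time 9
(row=2, col=0): c = -1.4000 + 0.5780i → escape time 3
(row=2, col=1): c = -1.1180 + 0.5780i → escape time 4
(row=2, col=2): c = -0.8360 + 0.5780i → escape time 5
(row=2, col=3): c = -0.5540 + 0.5780i → escape time 9
(row=2, col=4): c = -0.2720 + 0.5780i → escape time 9
(row=2, col=5): c = 0.0100 + 0.5780i → escape time 9
(row=3, col=0): c = -1.4000 + 0.3820i → escape time 5
(row=3, col=1): c = -1.1180 + 0.3820i → escape time 7
(row=3, col=2): c = -0.8360 + 0.3820i → escape time 7
(row=3, col=3): c = -0.5540 + 0.3820i → escape time 9
(row=3, col=4): c = -0.2720 + 0.3820i → escape time 9
(row=3, col=5): c = 0.0100 + 0.3820i → escape time 9
(row=4, col=0): c = -1.4000 + 0.1860i → escape time 7
(row=4, col=1): c = -1.1180 + 0.1860i → escape time 9
(row=4, col=2): c = -0.8360 + 0.1860i → escape time 9
(row=4, col=3): c = -0.5540 + 0.1860i → escape time 9
(row=4, col=4): c = -0.2720 + 0.1860i → escape time 9
(row=4, col=5): c = 0.0100 + 0.1860i → escape time 9
(row=5, col=0): c = -1.4000 + -0.0100i → escape time 9
(row=5, col=1): c = -1.1180 + -0.0100i → escape time 9
(row=5, col=2): c = -0.8360 + -0.0100i → escape time 9
(row=5, col=3): c = -0.5540 + -0.0100i → escape time 9
(row=5, col=4): c = -0.2720 + -0.0100i → escape time 9
(row=5, col=5): c = 0.0100 + -0.0100i → escape time 9

Answer: 333466
334599
345999
577999
799999
999999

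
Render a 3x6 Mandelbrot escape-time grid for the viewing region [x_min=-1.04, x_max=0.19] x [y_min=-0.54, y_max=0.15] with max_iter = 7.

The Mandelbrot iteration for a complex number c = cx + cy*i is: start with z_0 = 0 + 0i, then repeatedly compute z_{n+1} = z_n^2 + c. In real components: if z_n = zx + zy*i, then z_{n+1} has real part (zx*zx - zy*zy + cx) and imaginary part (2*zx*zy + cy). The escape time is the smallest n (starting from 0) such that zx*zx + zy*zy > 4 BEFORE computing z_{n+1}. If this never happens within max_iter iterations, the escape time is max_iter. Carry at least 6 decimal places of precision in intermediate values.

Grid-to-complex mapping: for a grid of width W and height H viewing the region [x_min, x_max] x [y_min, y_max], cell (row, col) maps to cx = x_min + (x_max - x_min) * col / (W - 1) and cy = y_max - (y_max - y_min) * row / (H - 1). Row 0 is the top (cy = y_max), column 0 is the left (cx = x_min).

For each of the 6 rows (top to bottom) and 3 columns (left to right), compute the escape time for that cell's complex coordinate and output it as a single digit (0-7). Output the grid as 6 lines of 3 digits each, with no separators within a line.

(row=0, col=0): c = -1.0400 + 0.1500i → escape time 7
(row=0, col=1): c = -0.4250 + 0.1500i → escape time 7
(row=0, col=2): c = 0.1900 + 0.1500i → escape time 7
(row=1, col=0): c = -1.0400 + 0.0120i → escape time 7
(row=1, col=1): c = -0.4250 + 0.0120i → escape time 7
(row=1, col=2): c = 0.1900 + 0.0120i → escape time 7
(row=2, col=0): c = -1.0400 + -0.1260i → escape time 7
(row=2, col=1): c = -0.4250 + -0.1260i → escape time 7
(row=2, col=2): c = 0.1900 + -0.1260i → escape time 7
(row=3, col=0): c = -1.0400 + -0.2640i → escape time 7
(row=3, col=1): c = -0.4250 + -0.2640i → escape time 7
(row=3, col=2): c = 0.1900 + -0.2640i → escape time 7
(row=4, col=0): c = -1.0400 + -0.4020i → escape time 7
(row=4, col=1): c = -0.4250 + -0.4020i → escape time 7
(row=4, col=2): c = 0.1900 + -0.4020i → escape time 7
(row=5, col=0): c = -1.0400 + -0.5400i → escape time 5
(row=5, col=1): c = -0.4250 + -0.5400i → escape time 7
(row=5, col=2): c = 0.1900 + -0.5400i → escape time 7

Answer: 777
777
777
777
777
577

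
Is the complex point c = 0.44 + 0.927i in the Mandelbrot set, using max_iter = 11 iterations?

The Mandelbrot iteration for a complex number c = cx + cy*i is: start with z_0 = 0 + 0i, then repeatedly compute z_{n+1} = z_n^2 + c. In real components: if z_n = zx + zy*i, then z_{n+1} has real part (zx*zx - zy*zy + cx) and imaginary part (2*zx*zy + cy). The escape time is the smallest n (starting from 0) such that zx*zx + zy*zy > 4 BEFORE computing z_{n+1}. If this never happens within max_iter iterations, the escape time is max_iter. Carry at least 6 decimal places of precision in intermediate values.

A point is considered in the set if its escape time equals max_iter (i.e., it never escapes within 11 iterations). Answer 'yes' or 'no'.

z_0 = 0 + 0i, c = 0.4400 + 0.9270i
Iter 1: z = 0.4400 + 0.9270i, |z|^2 = 1.0529
Iter 2: z = -0.2257 + 1.7428i, |z|^2 = 3.0882
Iter 3: z = -2.5463 + 0.1402i, |z|^2 = 6.5031
Escaped at iteration 3

Answer: no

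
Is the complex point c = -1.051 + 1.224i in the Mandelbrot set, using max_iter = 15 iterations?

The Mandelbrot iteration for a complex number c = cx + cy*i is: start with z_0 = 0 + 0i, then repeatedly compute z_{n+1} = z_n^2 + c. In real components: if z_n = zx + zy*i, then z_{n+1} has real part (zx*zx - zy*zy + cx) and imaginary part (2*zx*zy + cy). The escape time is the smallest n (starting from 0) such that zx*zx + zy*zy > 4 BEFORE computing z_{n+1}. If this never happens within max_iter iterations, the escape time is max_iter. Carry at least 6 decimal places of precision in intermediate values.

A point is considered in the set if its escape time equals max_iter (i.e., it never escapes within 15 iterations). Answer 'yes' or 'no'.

Answer: no

Derivation:
z_0 = 0 + 0i, c = -1.0510 + 1.2240i
Iter 1: z = -1.0510 + 1.2240i, |z|^2 = 2.6028
Iter 2: z = -1.4446 + -1.3488i, |z|^2 = 3.9062
Iter 3: z = -0.7836 + 5.1210i, |z|^2 = 26.8389
Escaped at iteration 3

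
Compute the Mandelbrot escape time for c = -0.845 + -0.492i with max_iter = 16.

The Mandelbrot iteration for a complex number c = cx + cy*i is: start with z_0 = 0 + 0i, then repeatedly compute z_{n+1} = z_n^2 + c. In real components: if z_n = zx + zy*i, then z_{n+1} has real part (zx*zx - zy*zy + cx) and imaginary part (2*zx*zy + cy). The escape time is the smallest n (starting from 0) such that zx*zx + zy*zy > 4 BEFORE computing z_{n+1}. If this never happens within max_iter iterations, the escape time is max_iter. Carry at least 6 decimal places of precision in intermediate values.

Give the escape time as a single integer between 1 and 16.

z_0 = 0 + 0i, c = -0.8450 + -0.4920i
Iter 1: z = -0.8450 + -0.4920i, |z|^2 = 0.9561
Iter 2: z = -0.3730 + 0.3395i, |z|^2 = 0.2544
Iter 3: z = -0.8211 + -0.7453i, |z|^2 = 1.2296
Iter 4: z = -0.7263 + 0.7319i, |z|^2 = 1.0631
Iter 5: z = -0.8532 + -1.5551i, |z|^2 = 3.1462
Iter 6: z = -2.5353 + 2.1616i, |z|^2 = 11.0999
Escaped at iteration 6

Answer: 6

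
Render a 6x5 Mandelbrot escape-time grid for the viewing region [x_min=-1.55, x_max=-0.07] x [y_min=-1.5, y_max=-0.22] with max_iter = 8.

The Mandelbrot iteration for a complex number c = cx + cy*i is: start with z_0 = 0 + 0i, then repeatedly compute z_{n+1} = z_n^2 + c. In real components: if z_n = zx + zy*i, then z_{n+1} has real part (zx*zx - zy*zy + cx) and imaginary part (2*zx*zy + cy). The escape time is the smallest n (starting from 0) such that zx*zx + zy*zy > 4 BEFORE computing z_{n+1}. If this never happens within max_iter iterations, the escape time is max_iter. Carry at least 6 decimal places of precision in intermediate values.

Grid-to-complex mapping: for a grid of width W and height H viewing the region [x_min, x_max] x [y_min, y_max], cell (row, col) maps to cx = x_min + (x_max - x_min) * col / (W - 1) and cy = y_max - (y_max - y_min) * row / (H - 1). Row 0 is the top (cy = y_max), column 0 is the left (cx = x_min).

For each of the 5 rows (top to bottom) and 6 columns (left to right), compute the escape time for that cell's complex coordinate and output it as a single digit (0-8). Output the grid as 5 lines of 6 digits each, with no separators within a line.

(row=0, col=0): c = -1.5500 + -0.2200i → escape time 5
(row=0, col=1): c = -1.2540 + -0.2200i → escape time 8
(row=0, col=2): c = -0.9580 + -0.2200i → escape time 8
(row=0, col=3): c = -0.6620 + -0.2200i → escape time 8
(row=0, col=4): c = -0.3660 + -0.2200i → escape time 8
(row=0, col=5): c = -0.0700 + -0.2200i → escape time 8
(row=1, col=0): c = -1.5500 + -0.5400i → escape time 3
(row=1, col=1): c = -1.2540 + -0.5400i → escape time 4
(row=1, col=2): c = -0.9580 + -0.5400i → escape time 5
(row=1, col=3): c = -0.6620 + -0.5400i → escape time 8
(row=1, col=4): c = -0.3660 + -0.5400i → escape time 8
(row=1, col=5): c = -0.0700 + -0.5400i → escape time 8
(row=2, col=0): c = -1.5500 + -0.8600i → escape time 3
(row=2, col=1): c = -1.2540 + -0.8600i → escape time 3
(row=2, col=2): c = -0.9580 + -0.8600i → escape time 3
(row=2, col=3): c = -0.6620 + -0.8600i → escape time 4
(row=2, col=4): c = -0.3660 + -0.8600i → escape time 6
(row=2, col=5): c = -0.0700 + -0.8600i → escape time 8
(row=3, col=0): c = -1.5500 + -1.1800i → escape time 2
(row=3, col=1): c = -1.2540 + -1.1800i → escape time 2
(row=3, col=2): c = -0.9580 + -1.1800i → escape time 3
(row=3, col=3): c = -0.6620 + -1.1800i → escape time 3
(row=3, col=4): c = -0.3660 + -1.1800i → escape time 3
(row=3, col=5): c = -0.0700 + -1.1800i → escape time 3
(row=4, col=0): c = -1.5500 + -1.5000i → escape time 1
(row=4, col=1): c = -1.2540 + -1.5000i → escape time 2
(row=4, col=2): c = -0.9580 + -1.5000i → escape time 2
(row=4, col=3): c = -0.6620 + -1.5000i → escape time 2
(row=4, col=4): c = -0.3660 + -1.5000i → escape time 2
(row=4, col=5): c = -0.0700 + -1.5000i → escape time 2

Answer: 588888
345888
333468
223333
122222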